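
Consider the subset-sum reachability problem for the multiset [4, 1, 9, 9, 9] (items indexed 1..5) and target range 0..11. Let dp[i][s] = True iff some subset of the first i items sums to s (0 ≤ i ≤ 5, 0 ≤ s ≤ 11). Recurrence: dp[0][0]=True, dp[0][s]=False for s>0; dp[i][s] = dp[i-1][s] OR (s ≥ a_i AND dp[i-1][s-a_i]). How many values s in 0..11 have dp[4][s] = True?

6

i\s   0   1   2   3   4   5   6   7   8   9  10  11
  0   T   F   F   F   F   F   F   F   F   F   F   F
  1   T   F   F   F   T   F   F   F   F   F   F   F
  2   T   T   F   F   T   T   F   F   F   F   F   F
  3   T   T   F   F   T   T   F   F   F   T   T   F
  4   T   T   F   F   T   T   F   F   F   T   T   F
  5   T   T   F   F   T   T   F   F   F   T   T   F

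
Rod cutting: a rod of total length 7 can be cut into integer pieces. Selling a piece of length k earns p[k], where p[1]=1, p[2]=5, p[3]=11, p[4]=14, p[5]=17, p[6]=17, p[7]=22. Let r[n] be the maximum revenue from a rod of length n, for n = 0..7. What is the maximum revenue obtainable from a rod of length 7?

25

   n    0    1    2    3    4    5    6    7
r[n]    0    1    5   11   14   17   22   25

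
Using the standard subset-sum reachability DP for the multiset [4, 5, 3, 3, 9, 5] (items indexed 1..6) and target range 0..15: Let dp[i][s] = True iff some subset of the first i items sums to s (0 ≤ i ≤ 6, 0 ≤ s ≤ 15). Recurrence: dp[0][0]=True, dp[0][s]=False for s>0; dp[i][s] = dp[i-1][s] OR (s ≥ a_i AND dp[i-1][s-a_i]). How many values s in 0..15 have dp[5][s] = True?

14

i\s   0   1   2   3   4   5   6   7   8   9  10  11  12  13  14  15
  0   T   F   F   F   F   F   F   F   F   F   F   F   F   F   F   F
  1   T   F   F   F   T   F   F   F   F   F   F   F   F   F   F   F
  2   T   F   F   F   T   T   F   F   F   T   F   F   F   F   F   F
  3   T   F   F   T   T   T   F   T   T   T   F   F   T   F   F   F
  4   T   F   F   T   T   T   T   T   T   T   T   T   T   F   F   T
  5   T   F   F   T   T   T   T   T   T   T   T   T   T   T   T   T
  6   T   F   F   T   T   T   T   T   T   T   T   T   T   T   T   T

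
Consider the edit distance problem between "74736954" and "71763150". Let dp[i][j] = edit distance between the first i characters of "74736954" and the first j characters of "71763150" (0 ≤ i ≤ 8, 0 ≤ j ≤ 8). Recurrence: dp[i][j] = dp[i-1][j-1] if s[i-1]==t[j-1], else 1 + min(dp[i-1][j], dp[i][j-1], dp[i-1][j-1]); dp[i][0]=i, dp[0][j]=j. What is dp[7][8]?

5

   ''  7  1  7  6  3  1  5  0
''  0  1  2  3  4  5  6  7  8
 7  1  0  1  2  3  4  5  6  7
 4  2  1  1  2  3  4  5  6  7
 7  3  2  2  1  2  3  4  5  6
 3  4  3  3  2  2  2  3  4  5
 6  5  4  4  3  2  3  3  4  5
 9  6  5  5  4  3  3  4  4  5
 5  7  6  6  5  4  4  4  4  5
 4  8  7  7  6  5  5  5  5  5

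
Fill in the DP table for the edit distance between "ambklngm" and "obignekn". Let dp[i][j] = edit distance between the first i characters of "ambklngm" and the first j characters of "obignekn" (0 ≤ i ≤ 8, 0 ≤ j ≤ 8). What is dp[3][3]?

3

   ''  o  b  i  g  n  e  k  n
''  0  1  2  3  4  5  6  7  8
 a  1  1  2  3  4  5  6  7  8
 m  2  2  2  3  4  5  6  7  8
 b  3  3  2  3  4  5  6  7  8
 k  4  4  3  3  4  5  6  6  7
 l  5  5  4  4  4  5  6  7  7
 n  6  6  5  5  5  4  5  6  7
 g  7  7  6  6  5  5  5  6  7
 m  8  8  7  7  6  6  6  6  7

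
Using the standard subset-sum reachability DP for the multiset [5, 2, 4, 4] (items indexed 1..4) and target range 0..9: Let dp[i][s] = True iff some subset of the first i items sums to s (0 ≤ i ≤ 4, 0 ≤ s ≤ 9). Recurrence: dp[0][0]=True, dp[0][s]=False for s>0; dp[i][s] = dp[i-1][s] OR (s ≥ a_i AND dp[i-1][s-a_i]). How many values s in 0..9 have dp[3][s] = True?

7

i\s   0   1   2   3   4   5   6   7   8   9
  0   T   F   F   F   F   F   F   F   F   F
  1   T   F   F   F   F   T   F   F   F   F
  2   T   F   T   F   F   T   F   T   F   F
  3   T   F   T   F   T   T   T   T   F   T
  4   T   F   T   F   T   T   T   T   T   T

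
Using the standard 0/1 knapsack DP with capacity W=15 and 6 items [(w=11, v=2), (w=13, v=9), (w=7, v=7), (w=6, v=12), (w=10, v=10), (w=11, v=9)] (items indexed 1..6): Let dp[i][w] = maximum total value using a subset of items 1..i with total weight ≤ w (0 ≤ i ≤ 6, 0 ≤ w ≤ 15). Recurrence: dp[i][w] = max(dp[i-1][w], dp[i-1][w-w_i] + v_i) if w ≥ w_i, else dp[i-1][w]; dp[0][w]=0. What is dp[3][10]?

7

i\w   0   1   2   3   4   5   6   7   8   9  10  11  12  13  14  15
  0   0   0   0   0   0   0   0   0   0   0   0   0   0   0   0   0
  1   0   0   0   0   0   0   0   0   0   0   0   2   2   2   2   2
  2   0   0   0   0   0   0   0   0   0   0   0   2   2   9   9   9
  3   0   0   0   0   0   0   0   7   7   7   7   7   7   9   9   9
  4   0   0   0   0   0   0  12  12  12  12  12  12  12  19  19  19
  5   0   0   0   0   0   0  12  12  12  12  12  12  12  19  19  19
  6   0   0   0   0   0   0  12  12  12  12  12  12  12  19  19  19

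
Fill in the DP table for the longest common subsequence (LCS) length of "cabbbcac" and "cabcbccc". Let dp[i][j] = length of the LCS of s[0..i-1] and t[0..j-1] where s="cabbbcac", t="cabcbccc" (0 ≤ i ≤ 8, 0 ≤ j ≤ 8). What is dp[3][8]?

   ''  c  a  b  c  b  c  c  c
''  0  0  0  0  0  0  0  0  0
 c  0  1  1  1  1  1  1  1  1
 a  0  1  2  2  2  2  2  2  2
 b  0  1  2  3  3  3  3  3  3
 b  0  1  2  3  3  4  4  4  4
 b  0  1  2  3  3  4  4  4  4
 c  0  1  2  3  4  4  5  5  5
 a  0  1  2  3  4  4  5  5  5
 c  0  1  2  3  4  4  5  6  6

3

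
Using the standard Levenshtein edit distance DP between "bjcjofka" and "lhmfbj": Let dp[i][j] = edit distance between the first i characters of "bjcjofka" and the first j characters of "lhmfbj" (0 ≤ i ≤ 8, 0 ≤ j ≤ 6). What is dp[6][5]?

   ''  l  h  m  f  b  j
''  0  1  2  3  4  5  6
 b  1  1  2  3  4  4  5
 j  2  2  2  3  4  5  4
 c  3  3  3  3  4  5  5
 j  4  4  4  4  4  5  5
 o  5  5  5  5  5  5  6
 f  6  6  6  6  5  6  6
 k  7  7  7  7  6  6  7
 a  8  8  8  8  7  7  7

6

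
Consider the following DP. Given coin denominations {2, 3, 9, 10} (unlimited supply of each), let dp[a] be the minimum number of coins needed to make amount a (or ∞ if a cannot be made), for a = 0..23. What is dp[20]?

 a  0  1  2  3  4  5  6  7  8  9 10 11 12 13 14 15 16 17 18 19 20 21 22 23
dp  0  -  1  1  2  2  2  3  3  1  1  2  2  2  3  3  3  4  2  2  2  3  3  3
(- denotes ∞ / unreachable)

2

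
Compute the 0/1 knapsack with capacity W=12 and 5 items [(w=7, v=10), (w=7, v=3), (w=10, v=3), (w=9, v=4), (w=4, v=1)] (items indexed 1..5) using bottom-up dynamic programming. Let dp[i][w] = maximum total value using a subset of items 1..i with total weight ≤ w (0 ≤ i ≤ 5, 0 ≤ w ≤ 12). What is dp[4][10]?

i\w   0   1   2   3   4   5   6   7   8   9  10  11  12
  0   0   0   0   0   0   0   0   0   0   0   0   0   0
  1   0   0   0   0   0   0   0  10  10  10  10  10  10
  2   0   0   0   0   0   0   0  10  10  10  10  10  10
  3   0   0   0   0   0   0   0  10  10  10  10  10  10
  4   0   0   0   0   0   0   0  10  10  10  10  10  10
  5   0   0   0   0   1   1   1  10  10  10  10  11  11

10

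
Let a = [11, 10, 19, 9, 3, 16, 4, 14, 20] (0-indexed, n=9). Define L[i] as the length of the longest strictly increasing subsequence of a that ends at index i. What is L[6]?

   i    0    1    2    3    4    5    6    7    8
a[i]   11   10   19    9    3   16    4   14   20
L[i]    1    1    2    1    1    2    2    3    4

2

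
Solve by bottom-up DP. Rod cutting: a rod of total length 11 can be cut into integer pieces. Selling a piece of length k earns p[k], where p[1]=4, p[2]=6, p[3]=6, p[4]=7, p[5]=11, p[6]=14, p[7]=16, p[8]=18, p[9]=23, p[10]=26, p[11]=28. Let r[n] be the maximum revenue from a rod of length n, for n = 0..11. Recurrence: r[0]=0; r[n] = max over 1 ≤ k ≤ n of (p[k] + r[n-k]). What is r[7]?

   n    0    1    2    3    4    5    6    7    8    9   10   11
r[n]    0    4    8   12   16   20   24   28   32   36   40   44

28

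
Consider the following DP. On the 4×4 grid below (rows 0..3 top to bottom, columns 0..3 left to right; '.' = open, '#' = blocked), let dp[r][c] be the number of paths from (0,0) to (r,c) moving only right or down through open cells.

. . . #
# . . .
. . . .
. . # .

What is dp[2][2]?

r\c   0   1   2   3
  0   1   1   1   0
  1   0   1   2   2
  2   0   1   3   5
  3   0   1   0   5

3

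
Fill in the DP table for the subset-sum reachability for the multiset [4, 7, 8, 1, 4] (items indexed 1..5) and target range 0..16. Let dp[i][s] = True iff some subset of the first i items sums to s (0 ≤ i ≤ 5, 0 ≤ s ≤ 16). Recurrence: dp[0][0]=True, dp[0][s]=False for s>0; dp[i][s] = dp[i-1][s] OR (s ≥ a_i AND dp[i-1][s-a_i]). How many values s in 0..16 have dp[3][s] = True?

i\s   0   1   2   3   4   5   6   7   8   9  10  11  12  13  14  15  16
  0   T   F   F   F   F   F   F   F   F   F   F   F   F   F   F   F   F
  1   T   F   F   F   T   F   F   F   F   F   F   F   F   F   F   F   F
  2   T   F   F   F   T   F   F   T   F   F   F   T   F   F   F   F   F
  3   T   F   F   F   T   F   F   T   T   F   F   T   T   F   F   T   F
  4   T   T   F   F   T   T   F   T   T   T   F   T   T   T   F   T   T
  5   T   T   F   F   T   T   F   T   T   T   F   T   T   T   F   T   T

7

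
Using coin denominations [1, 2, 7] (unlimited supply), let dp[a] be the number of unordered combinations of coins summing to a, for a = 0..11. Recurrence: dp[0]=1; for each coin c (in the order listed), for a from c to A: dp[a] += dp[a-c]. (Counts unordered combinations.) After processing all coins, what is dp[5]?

after  coin     0     1     2     3     4     5     6     7     8     9    10    11
          1     1     1     1     1     1     1     1     1     1     1     1     1
          2     1     1     2     2     3     3     4     4     5     5     6     6
          7     1     1     2     2     3     3     4     5     6     7     8     9

3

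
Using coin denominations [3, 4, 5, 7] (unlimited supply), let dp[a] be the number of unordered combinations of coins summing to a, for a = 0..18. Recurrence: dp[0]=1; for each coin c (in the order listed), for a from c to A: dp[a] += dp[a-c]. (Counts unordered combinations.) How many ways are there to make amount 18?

8

after  coin     0     1     2     3     4     5     6     7     8     9    10    11    12    13    14    15    16    17    18
          3     1     0     0     1     0     0     1     0     0     1     0     0     1     0     0     1     0     0     1
          4     1     0     0     1     1     0     1     1     1     1     1     1     2     1     1     2     2     1     2
          5     1     0     0     1     1     1     1     1     2     2     2     2     3     3     3     4     4     4     5
          7     1     0     0     1     1     1     1     2     2     2     3     3     4     4     5     6     6     7     8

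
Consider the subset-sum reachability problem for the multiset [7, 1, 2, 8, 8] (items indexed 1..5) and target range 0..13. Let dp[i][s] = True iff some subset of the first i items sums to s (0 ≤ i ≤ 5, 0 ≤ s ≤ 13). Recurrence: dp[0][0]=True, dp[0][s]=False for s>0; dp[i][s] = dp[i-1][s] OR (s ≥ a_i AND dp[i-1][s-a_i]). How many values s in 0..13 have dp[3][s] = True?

i\s   0   1   2   3   4   5   6   7   8   9  10  11  12  13
  0   T   F   F   F   F   F   F   F   F   F   F   F   F   F
  1   T   F   F   F   F   F   F   T   F   F   F   F   F   F
  2   T   T   F   F   F   F   F   T   T   F   F   F   F   F
  3   T   T   T   T   F   F   F   T   T   T   T   F   F   F
  4   T   T   T   T   F   F   F   T   T   T   T   T   F   F
  5   T   T   T   T   F   F   F   T   T   T   T   T   F   F

8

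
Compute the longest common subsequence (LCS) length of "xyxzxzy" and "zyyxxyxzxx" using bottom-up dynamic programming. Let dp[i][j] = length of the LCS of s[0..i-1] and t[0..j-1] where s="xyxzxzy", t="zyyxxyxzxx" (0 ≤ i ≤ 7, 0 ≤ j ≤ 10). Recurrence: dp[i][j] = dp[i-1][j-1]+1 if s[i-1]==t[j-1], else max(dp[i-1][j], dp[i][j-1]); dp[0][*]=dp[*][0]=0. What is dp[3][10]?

   ''  z  y  y  x  x  y  x  z  x  x
''  0  0  0  0  0  0  0  0  0  0  0
 x  0  0  0  0  1  1  1  1  1  1  1
 y  0  0  1  1  1  1  2  2  2  2  2
 x  0  0  1  1  2  2  2  3  3  3  3
 z  0  1  1  1  2  2  2  3  4  4  4
 x  0  1  1  1  2  3  3  3  4  5  5
 z  0  1  1  1  2  3  3  3  4  5  5
 y  0  1  2  2  2  3  4  4  4  5  5

3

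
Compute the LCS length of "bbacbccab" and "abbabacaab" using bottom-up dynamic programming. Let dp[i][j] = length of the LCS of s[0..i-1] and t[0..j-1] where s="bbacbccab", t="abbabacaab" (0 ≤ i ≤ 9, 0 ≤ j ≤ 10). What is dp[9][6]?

   ''  a  b  b  a  b  a  c  a  a  b
''  0  0  0  0  0  0  0  0  0  0  0
 b  0  0  1  1  1  1  1  1  1  1  1
 b  0  0  1  2  2  2  2  2  2  2  2
 a  0  1  1  2  3  3  3  3  3  3  3
 c  0  1  1  2  3  3  3  4  4  4  4
 b  0  1  2  2  3  4  4  4  4  4  5
 c  0  1  2  2  3  4  4  5  5  5  5
 c  0  1  2  2  3  4  4  5  5  5  5
 a  0  1  2  2  3  4  5  5  6  6  6
 b  0  1  2  3  3  4  5  5  6  6  7

5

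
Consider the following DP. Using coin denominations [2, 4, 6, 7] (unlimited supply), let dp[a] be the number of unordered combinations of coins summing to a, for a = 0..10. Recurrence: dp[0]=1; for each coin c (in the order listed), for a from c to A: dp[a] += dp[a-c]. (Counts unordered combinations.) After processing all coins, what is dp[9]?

1

after  coin     0     1     2     3     4     5     6     7     8     9    10
          2     1     0     1     0     1     0     1     0     1     0     1
          4     1     0     1     0     2     0     2     0     3     0     3
          6     1     0     1     0     2     0     3     0     4     0     5
          7     1     0     1     0     2     0     3     1     4     1     5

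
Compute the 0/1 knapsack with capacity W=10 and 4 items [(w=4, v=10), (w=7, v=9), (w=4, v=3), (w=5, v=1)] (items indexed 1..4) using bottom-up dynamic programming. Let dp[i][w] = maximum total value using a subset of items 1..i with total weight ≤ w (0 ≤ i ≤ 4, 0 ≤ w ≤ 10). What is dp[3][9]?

i\w   0   1   2   3   4   5   6   7   8   9  10
  0   0   0   0   0   0   0   0   0   0   0   0
  1   0   0   0   0  10  10  10  10  10  10  10
  2   0   0   0   0  10  10  10  10  10  10  10
  3   0   0   0   0  10  10  10  10  13  13  13
  4   0   0   0   0  10  10  10  10  13  13  13

13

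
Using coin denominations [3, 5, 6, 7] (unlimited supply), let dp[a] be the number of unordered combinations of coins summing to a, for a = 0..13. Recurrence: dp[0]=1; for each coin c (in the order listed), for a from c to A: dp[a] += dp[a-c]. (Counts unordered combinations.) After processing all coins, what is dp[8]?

1

after  coin     0     1     2     3     4     5     6     7     8     9    10    11    12    13
          3     1     0     0     1     0     0     1     0     0     1     0     0     1     0
          5     1     0     0     1     0     1     1     0     1     1     1     1     1     1
          6     1     0     0     1     0     1     2     0     1     2     1     2     3     1
          7     1     0     0     1     0     1     2     1     1     2     2     2     4     3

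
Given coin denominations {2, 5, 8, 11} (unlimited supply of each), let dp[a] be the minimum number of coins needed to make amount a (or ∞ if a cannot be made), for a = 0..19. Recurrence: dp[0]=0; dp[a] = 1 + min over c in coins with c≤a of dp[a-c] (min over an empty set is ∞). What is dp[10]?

2

 a  0  1  2  3  4  5  6  7  8  9 10 11 12 13 14 15 16 17 18 19
dp  0  -  1  -  2  1  3  2  1  3  2  1  3  2  4  3  2  4  3  2
(- denotes ∞ / unreachable)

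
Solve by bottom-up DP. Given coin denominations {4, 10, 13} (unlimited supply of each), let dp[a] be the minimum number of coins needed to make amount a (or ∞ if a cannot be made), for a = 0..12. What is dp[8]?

2

 a  0  1  2  3  4  5  6  7  8  9 10 11 12
dp  0  -  -  -  1  -  -  -  2  -  1  -  3
(- denotes ∞ / unreachable)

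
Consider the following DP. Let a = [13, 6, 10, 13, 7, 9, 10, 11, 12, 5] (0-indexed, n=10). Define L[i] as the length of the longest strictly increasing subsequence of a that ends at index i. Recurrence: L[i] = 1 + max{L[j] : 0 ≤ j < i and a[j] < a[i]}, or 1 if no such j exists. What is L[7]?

5

   i    0    1    2    3    4    5    6    7    8    9
a[i]   13    6   10   13    7    9   10   11   12    5
L[i]    1    1    2    3    2    3    4    5    6    1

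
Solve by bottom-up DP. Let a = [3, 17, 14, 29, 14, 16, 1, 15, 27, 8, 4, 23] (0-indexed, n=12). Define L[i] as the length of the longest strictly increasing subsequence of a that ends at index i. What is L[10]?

2

   i    0    1    2    3    4    5    6    7    8    9   10   11
a[i]    3   17   14   29   14   16    1   15   27    8    4   23
L[i]    1    2    2    3    2    3    1    3    4    2    2    4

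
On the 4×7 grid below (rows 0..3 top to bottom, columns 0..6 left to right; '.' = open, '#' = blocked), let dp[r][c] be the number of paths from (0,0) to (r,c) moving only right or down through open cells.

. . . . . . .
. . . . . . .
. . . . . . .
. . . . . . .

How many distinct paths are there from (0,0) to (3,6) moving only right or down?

r\c   0   1   2   3   4   5   6
  0   1   1   1   1   1   1   1
  1   1   2   3   4   5   6   7
  2   1   3   6  10  15  21  28
  3   1   4  10  20  35  56  84

84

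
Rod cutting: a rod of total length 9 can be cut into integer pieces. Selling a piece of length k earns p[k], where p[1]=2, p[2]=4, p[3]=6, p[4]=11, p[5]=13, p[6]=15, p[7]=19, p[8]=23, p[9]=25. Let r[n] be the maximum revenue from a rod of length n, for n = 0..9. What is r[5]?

   n    0    1    2    3    4    5    6    7    8    9
r[n]    0    2    4    6   11   13   15   19   23   25

13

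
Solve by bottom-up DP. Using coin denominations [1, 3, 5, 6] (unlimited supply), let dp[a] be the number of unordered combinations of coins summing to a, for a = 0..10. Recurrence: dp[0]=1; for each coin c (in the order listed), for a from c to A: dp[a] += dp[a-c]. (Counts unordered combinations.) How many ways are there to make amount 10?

9

after  coin     0     1     2     3     4     5     6     7     8     9    10
          1     1     1     1     1     1     1     1     1     1     1     1
          3     1     1     1     2     2     2     3     3     3     4     4
          5     1     1     1     2     2     3     4     4     5     6     7
          6     1     1     1     2     2     3     5     5     6     8     9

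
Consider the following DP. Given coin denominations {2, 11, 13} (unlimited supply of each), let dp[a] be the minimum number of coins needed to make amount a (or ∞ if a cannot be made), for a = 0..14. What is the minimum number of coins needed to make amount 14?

 a  0  1  2  3  4  5  6  7  8  9 10 11 12 13 14
dp  0  -  1  -  2  -  3  -  4  -  5  1  6  1  7
(- denotes ∞ / unreachable)

7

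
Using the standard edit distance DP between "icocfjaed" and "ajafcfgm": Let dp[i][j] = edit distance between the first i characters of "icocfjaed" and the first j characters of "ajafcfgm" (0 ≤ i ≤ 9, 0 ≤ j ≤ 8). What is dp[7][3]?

5

   ''  a  j  a  f  c  f  g  m
''  0  1  2  3  4  5  6  7  8
 i  1  1  2  3  4  5  6  7  8
 c  2  2  2  3  4  4  5  6  7
 o  3  3  3  3  4  5  5  6  7
 c  4  4  4  4  4  4  5  6  7
 f  5  5  5  5  4  5  4  5  6
 j  6  6  5  6  5  5  5  5  6
 a  7  6  6  5  6  6  6  6  6
 e  8  7  7  6  6  7  7  7  7
 d  9  8  8  7  7  7  8  8  8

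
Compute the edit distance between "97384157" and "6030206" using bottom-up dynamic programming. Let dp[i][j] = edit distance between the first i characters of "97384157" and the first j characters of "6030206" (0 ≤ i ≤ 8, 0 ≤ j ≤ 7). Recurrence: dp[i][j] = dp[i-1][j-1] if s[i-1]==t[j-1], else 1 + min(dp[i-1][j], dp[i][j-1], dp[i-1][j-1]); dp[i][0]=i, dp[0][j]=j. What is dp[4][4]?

3

   ''  6  0  3  0  2  0  6
''  0  1  2  3  4  5  6  7
 9  1  1  2  3  4  5  6  7
 7  2  2  2  3  4  5  6  7
 3  3  3  3  2  3  4  5  6
 8  4  4  4  3  3  4  5  6
 4  5  5  5  4  4  4  5  6
 1  6  6  6  5  5  5  5  6
 5  7  7  7  6  6  6  6  6
 7  8  8  8  7  7  7  7  7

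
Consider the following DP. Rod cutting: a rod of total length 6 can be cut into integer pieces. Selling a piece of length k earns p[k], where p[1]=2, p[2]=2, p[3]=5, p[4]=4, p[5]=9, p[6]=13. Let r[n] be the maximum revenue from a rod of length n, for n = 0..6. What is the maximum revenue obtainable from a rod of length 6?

13

   n    0    1    2    3    4    5    6
r[n]    0    2    4    6    8   10   13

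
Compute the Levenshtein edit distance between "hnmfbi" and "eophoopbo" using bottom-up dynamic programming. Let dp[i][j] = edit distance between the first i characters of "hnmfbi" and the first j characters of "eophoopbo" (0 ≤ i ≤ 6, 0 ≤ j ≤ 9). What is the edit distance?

7

   ''  e  o  p  h  o  o  p  b  o
''  0  1  2  3  4  5  6  7  8  9
 h  1  1  2  3  3  4  5  6  7  8
 n  2  2  2  3  4  4  5  6  7  8
 m  3  3  3  3  4  5  5  6  7  8
 f  4  4  4  4  4  5  6  6  7  8
 b  5  5  5  5  5  5  6  7  6  7
 i  6  6  6  6  6  6  6  7  7  7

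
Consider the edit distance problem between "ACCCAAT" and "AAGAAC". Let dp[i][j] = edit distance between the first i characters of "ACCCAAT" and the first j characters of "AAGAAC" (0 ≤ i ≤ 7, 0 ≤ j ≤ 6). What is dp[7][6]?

4

   ''  A  A  G  A  A  C
''  0  1  2  3  4  5  6
 A  1  0  1  2  3  4  5
 C  2  1  1  2  3  4  4
 C  3  2  2  2  3  4  4
 C  4  3  3  3  3  4  4
 A  5  4  3  4  3  3  4
 A  6  5  4  4  4  3  4
 T  7  6  5  5  5  4  4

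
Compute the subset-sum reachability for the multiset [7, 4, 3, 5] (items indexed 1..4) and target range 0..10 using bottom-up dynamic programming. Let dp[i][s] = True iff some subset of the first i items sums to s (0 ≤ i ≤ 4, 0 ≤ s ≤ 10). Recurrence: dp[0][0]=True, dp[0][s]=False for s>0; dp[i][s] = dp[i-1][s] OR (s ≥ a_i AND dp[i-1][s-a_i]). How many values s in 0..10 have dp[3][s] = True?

i\s   0   1   2   3   4   5   6   7   8   9  10
  0   T   F   F   F   F   F   F   F   F   F   F
  1   T   F   F   F   F   F   F   T   F   F   F
  2   T   F   F   F   T   F   F   T   F   F   F
  3   T   F   F   T   T   F   F   T   F   F   T
  4   T   F   F   T   T   T   F   T   T   T   T

5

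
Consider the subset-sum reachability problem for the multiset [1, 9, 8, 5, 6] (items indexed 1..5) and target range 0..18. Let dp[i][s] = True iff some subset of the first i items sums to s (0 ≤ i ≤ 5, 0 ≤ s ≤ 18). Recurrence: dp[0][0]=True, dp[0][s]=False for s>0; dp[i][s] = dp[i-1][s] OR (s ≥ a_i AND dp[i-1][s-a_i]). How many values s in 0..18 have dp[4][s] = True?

i\s   0   1   2   3   4   5   6   7   8   9  10  11  12  13  14  15  16  17  18
  0   T   F   F   F   F   F   F   F   F   F   F   F   F   F   F   F   F   F   F
  1   T   T   F   F   F   F   F   F   F   F   F   F   F   F   F   F   F   F   F
  2   T   T   F   F   F   F   F   F   F   T   T   F   F   F   F   F   F   F   F
  3   T   T   F   F   F   F   F   F   T   T   T   F   F   F   F   F   F   T   T
  4   T   T   F   F   F   T   T   F   T   T   T   F   F   T   T   T   F   T   T
  5   T   T   F   F   F   T   T   T   T   T   T   T   T   T   T   T   T   T   T

12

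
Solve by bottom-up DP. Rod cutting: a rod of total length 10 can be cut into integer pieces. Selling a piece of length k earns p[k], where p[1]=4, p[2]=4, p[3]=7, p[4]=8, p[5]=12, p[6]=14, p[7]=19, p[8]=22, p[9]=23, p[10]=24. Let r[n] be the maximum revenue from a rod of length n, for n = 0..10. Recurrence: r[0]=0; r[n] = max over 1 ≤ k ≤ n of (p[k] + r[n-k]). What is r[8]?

   n    0    1    2    3    4    5    6    7    8    9   10
r[n]    0    4    8   12   16   20   24   28   32   36   40

32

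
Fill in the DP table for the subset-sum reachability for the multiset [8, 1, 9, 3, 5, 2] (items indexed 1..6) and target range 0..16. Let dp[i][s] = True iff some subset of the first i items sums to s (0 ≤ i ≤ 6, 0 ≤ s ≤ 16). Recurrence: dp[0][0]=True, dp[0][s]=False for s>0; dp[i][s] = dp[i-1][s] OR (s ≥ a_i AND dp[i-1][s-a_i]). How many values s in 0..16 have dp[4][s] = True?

i\s   0   1   2   3   4   5   6   7   8   9  10  11  12  13  14  15  16
  0   T   F   F   F   F   F   F   F   F   F   F   F   F   F   F   F   F
  1   T   F   F   F   F   F   F   F   T   F   F   F   F   F   F   F   F
  2   T   T   F   F   F   F   F   F   T   T   F   F   F   F   F   F   F
  3   T   T   F   F   F   F   F   F   T   T   T   F   F   F   F   F   F
  4   T   T   F   T   T   F   F   F   T   T   T   T   T   T   F   F   F
  5   T   T   F   T   T   T   T   F   T   T   T   T   T   T   T   T   T
  6   T   T   T   T   T   T   T   T   T   T   T   T   T   T   T   T   T

10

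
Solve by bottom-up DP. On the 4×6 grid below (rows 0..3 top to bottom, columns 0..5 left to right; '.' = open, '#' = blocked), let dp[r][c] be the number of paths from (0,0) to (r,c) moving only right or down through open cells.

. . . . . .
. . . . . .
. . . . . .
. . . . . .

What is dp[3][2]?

r\c   0   1   2   3   4   5
  0   1   1   1   1   1   1
  1   1   2   3   4   5   6
  2   1   3   6  10  15  21
  3   1   4  10  20  35  56

10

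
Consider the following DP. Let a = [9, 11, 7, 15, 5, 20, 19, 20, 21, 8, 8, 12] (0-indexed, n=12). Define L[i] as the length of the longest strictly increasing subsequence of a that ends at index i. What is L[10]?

   i    0    1    2    3    4    5    6    7    8    9   10   11
a[i]    9   11    7   15    5   20   19   20   21    8    8   12
L[i]    1    2    1    3    1    4    4    5    6    2    2    3

2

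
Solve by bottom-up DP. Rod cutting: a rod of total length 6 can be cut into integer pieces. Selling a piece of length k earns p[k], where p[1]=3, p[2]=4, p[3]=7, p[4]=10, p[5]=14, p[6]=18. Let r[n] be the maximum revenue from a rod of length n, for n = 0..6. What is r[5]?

15

   n    0    1    2    3    4    5    6
r[n]    0    3    6    9   12   15   18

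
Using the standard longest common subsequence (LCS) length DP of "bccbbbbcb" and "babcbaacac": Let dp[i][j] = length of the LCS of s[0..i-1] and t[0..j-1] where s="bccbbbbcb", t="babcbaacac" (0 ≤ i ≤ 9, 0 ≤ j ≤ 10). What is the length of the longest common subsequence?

   ''  b  a  b  c  b  a  a  c  a  c
''  0  0  0  0  0  0  0  0  0  0  0
 b  0  1  1  1  1  1  1  1  1  1  1
 c  0  1  1  1  2  2  2  2  2  2  2
 c  0  1  1  1  2  2  2  2  3  3  3
 b  0  1  1  2  2  3  3  3  3  3  3
 b  0  1  1  2  2  3  3  3  3  3  3
 b  0  1  1  2  2  3  3  3  3  3  3
 b  0  1  1  2  2  3  3  3  3  3  3
 c  0  1  1  2  3  3  3  3  4  4  4
 b  0  1  1  2  3  4  4  4  4  4  4

4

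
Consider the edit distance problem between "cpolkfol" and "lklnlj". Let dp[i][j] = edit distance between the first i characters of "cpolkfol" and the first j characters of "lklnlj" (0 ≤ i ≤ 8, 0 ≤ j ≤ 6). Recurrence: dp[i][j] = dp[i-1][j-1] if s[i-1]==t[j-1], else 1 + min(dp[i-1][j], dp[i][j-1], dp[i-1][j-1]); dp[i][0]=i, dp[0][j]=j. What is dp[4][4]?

   ''  l  k  l  n  l  j
''  0  1  2  3  4  5  6
 c  1  1  2  3  4  5  6
 p  2  2  2  3  4  5  6
 o  3  3  3  3  4  5  6
 l  4  3  4  3  4  4  5
 k  5  4  3  4  4  5  5
 f  6  5  4  4  5  5  6
 o  7  6  5  5  5  6  6
 l  8  7  6  5  6  5  6

4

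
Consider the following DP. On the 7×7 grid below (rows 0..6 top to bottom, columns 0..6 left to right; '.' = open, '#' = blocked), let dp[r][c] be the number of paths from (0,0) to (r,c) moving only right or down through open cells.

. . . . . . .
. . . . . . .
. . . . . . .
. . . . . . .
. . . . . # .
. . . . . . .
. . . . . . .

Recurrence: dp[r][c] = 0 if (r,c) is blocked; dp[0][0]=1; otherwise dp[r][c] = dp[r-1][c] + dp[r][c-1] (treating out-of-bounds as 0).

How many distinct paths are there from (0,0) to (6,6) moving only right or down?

r\c   0   1   2   3   4   5   6
  0   1   1   1   1   1   1   1
  1   1   2   3   4   5   6   7
  2   1   3   6  10  15  21  28
  3   1   4  10  20  35  56  84
  4   1   5  15  35  70   0  84
  5   1   6  21  56 126 126 210
  6   1   7  28  84 210 336 546

546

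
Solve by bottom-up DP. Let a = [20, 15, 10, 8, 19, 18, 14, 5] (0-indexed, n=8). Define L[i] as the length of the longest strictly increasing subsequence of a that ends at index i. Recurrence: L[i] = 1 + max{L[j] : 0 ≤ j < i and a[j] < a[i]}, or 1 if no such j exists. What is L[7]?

   i    0    1    2    3    4    5    6    7
a[i]   20   15   10    8   19   18   14    5
L[i]    1    1    1    1    2    2    2    1

1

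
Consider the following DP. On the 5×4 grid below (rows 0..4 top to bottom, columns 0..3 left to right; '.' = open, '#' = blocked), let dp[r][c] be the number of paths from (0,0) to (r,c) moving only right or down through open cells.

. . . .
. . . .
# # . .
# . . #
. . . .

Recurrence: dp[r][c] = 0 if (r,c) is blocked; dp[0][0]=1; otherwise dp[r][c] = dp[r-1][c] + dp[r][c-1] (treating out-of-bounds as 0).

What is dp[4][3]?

r\c   0   1   2   3
  0   1   1   1   1
  1   1   2   3   4
  2   0   0   3   7
  3   0   0   3   0
  4   0   0   3   3

3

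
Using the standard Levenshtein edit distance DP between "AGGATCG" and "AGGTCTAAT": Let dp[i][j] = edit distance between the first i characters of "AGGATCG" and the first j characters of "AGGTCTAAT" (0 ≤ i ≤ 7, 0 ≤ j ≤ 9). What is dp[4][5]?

2

   ''  A  G  G  T  C  T  A  A  T
''  0  1  2  3  4  5  6  7  8  9
 A  1  0  1  2  3  4  5  6  7  8
 G  2  1  0  1  2  3  4  5  6  7
 G  3  2  1  0  1  2  3  4  5  6
 A  4  3  2  1  1  2  3  3  4  5
 T  5  4  3  2  1  2  2  3  4  4
 C  6  5  4  3  2  1  2  3  4  5
 G  7  6  5  4  3  2  2  3  4  5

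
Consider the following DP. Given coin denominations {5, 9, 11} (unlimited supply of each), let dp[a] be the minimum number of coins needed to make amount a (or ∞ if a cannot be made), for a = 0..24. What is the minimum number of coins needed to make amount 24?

 a  0  1  2  3  4  5  6  7  8  9 10 11 12 13 14 15 16 17 18 19 20 21 22 23 24
dp  0  -  -  -  -  1  -  -  -  1  2  1  -  -  2  3  2  -  2  3  2  3  2  3  4
(- denotes ∞ / unreachable)

4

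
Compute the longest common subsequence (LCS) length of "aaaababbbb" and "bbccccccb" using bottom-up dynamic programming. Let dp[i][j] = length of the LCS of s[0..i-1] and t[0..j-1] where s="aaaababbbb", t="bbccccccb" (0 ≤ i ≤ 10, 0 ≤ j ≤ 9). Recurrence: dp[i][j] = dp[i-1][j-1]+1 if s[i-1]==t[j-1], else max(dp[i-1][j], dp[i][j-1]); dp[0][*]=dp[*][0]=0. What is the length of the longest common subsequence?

   ''  b  b  c  c  c  c  c  c  b
''  0  0  0  0  0  0  0  0  0  0
 a  0  0  0  0  0  0  0  0  0  0
 a  0  0  0  0  0  0  0  0  0  0
 a  0  0  0  0  0  0  0  0  0  0
 a  0  0  0  0  0  0  0  0  0  0
 b  0  1  1  1  1  1  1  1  1  1
 a  0  1  1  1  1  1  1  1  1  1
 b  0  1  2  2  2  2  2  2  2  2
 b  0  1  2  2  2  2  2  2  2  3
 b  0  1  2  2  2  2  2  2  2  3
 b  0  1  2  2  2  2  2  2  2  3

3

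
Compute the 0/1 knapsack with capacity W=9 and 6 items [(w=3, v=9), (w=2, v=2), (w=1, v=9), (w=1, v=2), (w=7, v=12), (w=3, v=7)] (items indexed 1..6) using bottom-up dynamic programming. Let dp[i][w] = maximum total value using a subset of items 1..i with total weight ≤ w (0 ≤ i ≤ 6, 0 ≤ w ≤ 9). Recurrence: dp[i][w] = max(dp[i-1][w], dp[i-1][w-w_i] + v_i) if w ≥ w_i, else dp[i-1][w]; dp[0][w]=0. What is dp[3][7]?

i\w   0   1   2   3   4   5   6   7   8   9
  0   0   0   0   0   0   0   0   0   0   0
  1   0   0   0   9   9   9   9   9   9   9
  2   0   0   2   9   9  11  11  11  11  11
  3   0   9   9  11  18  18  20  20  20  20
  4   0   9  11  11  18  20  20  22  22  22
  5   0   9  11  11  18  20  20  22  22  23
  6   0   9  11  11  18  20  20  25  27  27

20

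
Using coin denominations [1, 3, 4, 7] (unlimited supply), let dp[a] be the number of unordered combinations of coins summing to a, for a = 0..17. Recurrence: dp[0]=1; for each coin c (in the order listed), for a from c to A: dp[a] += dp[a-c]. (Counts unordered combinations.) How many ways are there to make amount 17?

after  coin     0     1     2     3     4     5     6     7     8     9    10    11    12    13    14    15    16    17
          1     1     1     1     1     1     1     1     1     1     1     1     1     1     1     1     1     1     1
          3     1     1     1     2     2     2     3     3     3     4     4     4     5     5     5     6     6     6
          4     1     1     1     2     3     3     4     5     6     7     8     9    11    12    13    15    17    18
          7     1     1     1     2     3     3     4     6     7     8    10    12    14    16    19    22    25    28

28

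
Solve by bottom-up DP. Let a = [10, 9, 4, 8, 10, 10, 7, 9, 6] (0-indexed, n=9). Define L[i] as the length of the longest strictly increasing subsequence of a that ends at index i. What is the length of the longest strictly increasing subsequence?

   i    0    1    2    3    4    5    6    7    8
a[i]   10    9    4    8   10   10    7    9    6
L[i]    1    1    1    2    3    3    2    3    2

3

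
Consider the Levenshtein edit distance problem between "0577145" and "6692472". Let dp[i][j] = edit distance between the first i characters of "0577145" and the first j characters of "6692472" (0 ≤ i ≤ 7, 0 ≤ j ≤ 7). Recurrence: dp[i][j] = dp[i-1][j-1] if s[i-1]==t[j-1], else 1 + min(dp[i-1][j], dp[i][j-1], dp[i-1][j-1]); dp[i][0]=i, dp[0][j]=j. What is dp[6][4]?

6

   ''  6  6  9  2  4  7  2
''  0  1  2  3  4  5  6  7
 0  1  1  2  3  4  5  6  7
 5  2  2  2  3  4  5  6  7
 7  3  3  3  3  4  5  5  6
 7  4  4  4  4  4  5  5  6
 1  5  5  5  5  5  5  6  6
 4  6  6  6  6  6  5  6  7
 5  7  7  7  7  7  6  6  7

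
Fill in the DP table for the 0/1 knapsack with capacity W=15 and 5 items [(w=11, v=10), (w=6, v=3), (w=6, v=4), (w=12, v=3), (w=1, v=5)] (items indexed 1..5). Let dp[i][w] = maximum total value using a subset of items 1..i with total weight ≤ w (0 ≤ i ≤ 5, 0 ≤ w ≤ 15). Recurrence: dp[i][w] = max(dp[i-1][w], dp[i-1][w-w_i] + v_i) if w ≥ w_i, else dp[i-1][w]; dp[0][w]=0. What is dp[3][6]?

4

i\w   0   1   2   3   4   5   6   7   8   9  10  11  12  13  14  15
  0   0   0   0   0   0   0   0   0   0   0   0   0   0   0   0   0
  1   0   0   0   0   0   0   0   0   0   0   0  10  10  10  10  10
  2   0   0   0   0   0   0   3   3   3   3   3  10  10  10  10  10
  3   0   0   0   0   0   0   4   4   4   4   4  10  10  10  10  10
  4   0   0   0   0   0   0   4   4   4   4   4  10  10  10  10  10
  5   0   5   5   5   5   5   5   9   9   9   9  10  15  15  15  15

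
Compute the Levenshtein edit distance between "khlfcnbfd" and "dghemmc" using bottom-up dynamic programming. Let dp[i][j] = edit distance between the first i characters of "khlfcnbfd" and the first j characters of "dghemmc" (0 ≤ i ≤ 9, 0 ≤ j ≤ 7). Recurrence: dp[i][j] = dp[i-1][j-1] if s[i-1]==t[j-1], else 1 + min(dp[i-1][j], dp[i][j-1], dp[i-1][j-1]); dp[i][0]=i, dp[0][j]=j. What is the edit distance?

   ''  d  g  h  e  m  m  c
''  0  1  2  3  4  5  6  7
 k  1  1  2  3  4  5  6  7
 h  2  2  2  2  3  4  5  6
 l  3  3  3  3  3  4  5  6
 f  4  4  4  4  4  4  5  6
 c  5  5  5  5  5  5  5  5
 n  6  6  6  6  6  6  6  6
 b  7  7  7  7  7  7  7  7
 f  8  8  8  8  8  8  8  8
 d  9  8  9  9  9  9  9  9

9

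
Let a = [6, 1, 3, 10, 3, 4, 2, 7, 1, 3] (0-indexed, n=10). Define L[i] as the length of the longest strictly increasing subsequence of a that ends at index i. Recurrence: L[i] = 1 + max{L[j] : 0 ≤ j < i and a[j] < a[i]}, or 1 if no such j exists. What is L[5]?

3

   i    0    1    2    3    4    5    6    7    8    9
a[i]    6    1    3   10    3    4    2    7    1    3
L[i]    1    1    2    3    2    3    2    4    1    3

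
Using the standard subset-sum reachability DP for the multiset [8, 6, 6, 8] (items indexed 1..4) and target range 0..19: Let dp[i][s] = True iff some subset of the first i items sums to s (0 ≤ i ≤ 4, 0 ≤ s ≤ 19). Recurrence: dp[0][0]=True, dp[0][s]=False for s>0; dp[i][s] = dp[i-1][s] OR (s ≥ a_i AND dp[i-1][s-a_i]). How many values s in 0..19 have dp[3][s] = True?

5

i\s   0   1   2   3   4   5   6   7   8   9  10  11  12  13  14  15  16  17  18  19
  0   T   F   F   F   F   F   F   F   F   F   F   F   F   F   F   F   F   F   F   F
  1   T   F   F   F   F   F   F   F   T   F   F   F   F   F   F   F   F   F   F   F
  2   T   F   F   F   F   F   T   F   T   F   F   F   F   F   T   F   F   F   F   F
  3   T   F   F   F   F   F   T   F   T   F   F   F   T   F   T   F   F   F   F   F
  4   T   F   F   F   F   F   T   F   T   F   F   F   T   F   T   F   T   F   F   F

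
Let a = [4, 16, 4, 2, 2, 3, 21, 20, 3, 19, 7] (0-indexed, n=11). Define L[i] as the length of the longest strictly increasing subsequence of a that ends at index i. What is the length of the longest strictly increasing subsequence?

3

   i    0    1    2    3    4    5    6    7    8    9   10
a[i]    4   16    4    2    2    3   21   20    3   19    7
L[i]    1    2    1    1    1    2    3    3    2    3    3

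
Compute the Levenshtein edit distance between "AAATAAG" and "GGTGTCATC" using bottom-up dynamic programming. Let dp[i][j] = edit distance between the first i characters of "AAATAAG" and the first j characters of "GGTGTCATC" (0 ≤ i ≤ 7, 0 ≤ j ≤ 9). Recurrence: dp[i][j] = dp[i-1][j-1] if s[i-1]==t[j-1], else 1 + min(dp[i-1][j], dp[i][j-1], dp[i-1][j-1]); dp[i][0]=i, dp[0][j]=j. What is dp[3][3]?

3

   ''  G  G  T  G  T  C  A  T  C
''  0  1  2  3  4  5  6  7  8  9
 A  1  1  2  3  4  5  6  6  7  8
 A  2  2  2  3  4  5  6  6  7  8
 A  3  3  3  3  4  5  6  6  7  8
 T  4  4  4  3  4  4  5  6  6  7
 A  5  5  5  4  4  5  5  5  6  7
 A  6  6  6  5  5  5  6  5  6  7
 G  7  6  6  6  5  6  6  6  6  7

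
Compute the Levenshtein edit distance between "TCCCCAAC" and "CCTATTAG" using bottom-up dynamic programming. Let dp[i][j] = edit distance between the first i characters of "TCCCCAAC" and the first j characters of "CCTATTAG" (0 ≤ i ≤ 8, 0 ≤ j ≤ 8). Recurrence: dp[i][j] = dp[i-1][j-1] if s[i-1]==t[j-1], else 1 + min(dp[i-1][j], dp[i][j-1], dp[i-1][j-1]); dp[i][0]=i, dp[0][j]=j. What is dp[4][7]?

   ''  C  C  T  A  T  T  A  G
''  0  1  2  3  4  5  6  7  8
 T  1  1  2  2  3  4  5  6  7
 C  2  1  1  2  3  4  5  6  7
 C  3  2  1  2  3  4  5  6  7
 C  4  3  2  2  3  4  5  6  7
 C  5  4  3  3  3  4  5  6  7
 A  6  5  4  4  3  4  5  5  6
 A  7  6  5  5  4  4  5  5  6
 C  8  7  6  6  5  5  5  6  6

6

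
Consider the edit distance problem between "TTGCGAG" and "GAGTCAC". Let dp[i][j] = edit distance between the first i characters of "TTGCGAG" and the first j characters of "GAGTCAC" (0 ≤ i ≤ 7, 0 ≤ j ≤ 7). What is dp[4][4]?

   ''  G  A  G  T  C  A  C
''  0  1  2  3  4  5  6  7
 T  1  1  2  3  3  4  5  6
 T  2  2  2  3  3  4  5  6
 G  3  2  3  2  3  4  5  6
 C  4  3  3  3  3  3  4  5
 G  5  4  4  3  4  4  4  5
 A  6  5  4  4  4  5  4  5
 G  7  6  5  4  5  5  5  5

3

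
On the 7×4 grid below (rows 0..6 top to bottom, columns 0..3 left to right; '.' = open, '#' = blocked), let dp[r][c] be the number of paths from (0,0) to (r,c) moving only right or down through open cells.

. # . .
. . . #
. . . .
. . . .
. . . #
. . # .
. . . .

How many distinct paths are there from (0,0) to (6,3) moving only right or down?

r\c   0   1   2   3
  0   1   0   0   0
  1   1   1   1   0
  2   1   2   3   3
  3   1   3   6   9
  4   1   4  10   0
  5   1   5   0   0
  6   1   6   6   6

6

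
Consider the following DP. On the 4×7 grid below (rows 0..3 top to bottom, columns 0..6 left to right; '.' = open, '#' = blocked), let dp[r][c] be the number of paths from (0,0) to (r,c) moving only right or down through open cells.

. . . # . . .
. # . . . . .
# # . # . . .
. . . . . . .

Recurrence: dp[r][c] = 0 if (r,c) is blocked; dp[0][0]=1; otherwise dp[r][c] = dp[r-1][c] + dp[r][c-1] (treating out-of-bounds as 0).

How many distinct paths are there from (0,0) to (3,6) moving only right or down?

r\c   0   1   2   3   4   5   6
  0   1   1   1   0   0   0   0
  1   1   0   1   1   1   1   1
  2   0   0   1   0   1   2   3
  3   0   0   1   1   2   4   7

7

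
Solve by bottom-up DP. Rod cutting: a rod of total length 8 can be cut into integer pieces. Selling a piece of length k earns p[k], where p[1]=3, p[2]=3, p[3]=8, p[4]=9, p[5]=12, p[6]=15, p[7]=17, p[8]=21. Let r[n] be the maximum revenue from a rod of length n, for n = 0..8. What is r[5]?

   n    0    1    2    3    4    5    6    7    8
r[n]    0    3    6    9   12   15   18   21   24

15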